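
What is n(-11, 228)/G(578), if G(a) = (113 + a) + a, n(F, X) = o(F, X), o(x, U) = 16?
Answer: 16/1269 ≈ 0.012608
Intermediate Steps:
n(F, X) = 16
G(a) = 113 + 2*a
n(-11, 228)/G(578) = 16/(113 + 2*578) = 16/(113 + 1156) = 16/1269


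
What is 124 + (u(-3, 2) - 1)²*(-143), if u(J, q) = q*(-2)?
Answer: -3451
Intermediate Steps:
u(J, q) = -2*q
124 + (u(-3, 2) - 1)²*(-143) = 124 + (-2*2 - 1)²*(-143) = 124 + (-4 - 1)²*(-143) = 124 + (-5)²*(-143) = 124 + 25*(-143) = 124 - 3575 = -3451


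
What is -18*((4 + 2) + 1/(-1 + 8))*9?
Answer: -6966/7 ≈ -995.14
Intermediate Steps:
-18*((4 + 2) + 1/(-1 + 8))*9 = -18*(6 + 1/7)*9 = -18*43/7*9 = -774/7*9 = -6966/7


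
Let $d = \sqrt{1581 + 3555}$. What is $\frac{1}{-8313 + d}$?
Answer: $- \frac{2771}{23033611} - \frac{4 \sqrt{321}}{69100833} \approx -0.00012134$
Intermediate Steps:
$d = 4 \sqrt{321}$ ($d = \sqrt{5136} = 4 \sqrt{321} \approx 71.666$)
$\frac{1}{-8313 + d} = \frac{1}{-8313 + 4 \sqrt{321}}$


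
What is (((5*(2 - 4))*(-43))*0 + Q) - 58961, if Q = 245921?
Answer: 186960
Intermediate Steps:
(((5*(2 - 4))*(-43))*0 + Q) - 58961 = (((5*(2 - 4))*(-43))*0 + 245921) - 58961 = (((5*(-2))*(-43))*0 + 245921) - 58961 = (-10*(-43)*0 + 245921) - 58961 = (430*0 + 245921) - 58961 = (0 + 245921) - 58961 = 245921 - 58961 = 186960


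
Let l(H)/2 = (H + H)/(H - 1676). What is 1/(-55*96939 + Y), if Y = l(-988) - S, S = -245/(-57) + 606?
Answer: -6327/33737169886 ≈ -1.8754e-7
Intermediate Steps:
l(H) = 4*H/(-1676 + H) (l(H) = 2*((H + H)/(H - 1676)) = 2*((2*H)/(-1676 + H)) = 2*(2*H/(-1676 + H)) = 4*H/(-1676 + H))
S = 34787/57 (S = -1/57*(-245) + 606 = 245/57 + 606 = 34787/57 ≈ 610.30)
Y = -3851971/6327 (Y = 4*(-988)/(-1676 - 988) - 1*34787/57 = 4*(-988)/(-2664) - 34787/57 = 4*(-988)*(-1/2664) - 34787/57 = 494/333 - 34787/57 = -3851971/6327 ≈ -608.81)
1/(-55*96939 + Y) = 1/(-55*96939 - 3851971/6327) = 1/(-5331645 - 3851971/6327) = 1/(-33737169886/6327) = -6327/33737169886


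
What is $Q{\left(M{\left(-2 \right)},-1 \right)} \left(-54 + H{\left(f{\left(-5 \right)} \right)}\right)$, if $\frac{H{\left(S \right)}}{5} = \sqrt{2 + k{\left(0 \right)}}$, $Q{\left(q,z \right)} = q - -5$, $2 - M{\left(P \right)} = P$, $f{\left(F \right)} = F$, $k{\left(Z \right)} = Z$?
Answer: $-486 + 45 \sqrt{2} \approx -422.36$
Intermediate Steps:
$M{\left(P \right)} = 2 - P$
$Q{\left(q,z \right)} = 5 + q$ ($Q{\left(q,z \right)} = q + 5 = 5 + q$)
$H{\left(S \right)} = 5 \sqrt{2}$ ($H{\left(S \right)} = 5 \sqrt{2 + 0} = 5 \sqrt{2}$)
$Q{\left(M{\left(-2 \right)},-1 \right)} \left(-54 + H{\left(f{\left(-5 \right)} \right)}\right) = \left(5 + \left(2 - -2\right)\right) \left(-54 + 5 \sqrt{2}\right) = \left(5 + \left(2 + 2\right)\right) \left(-54 + 5 \sqrt{2}\right) = \left(5 + 4\right) \left(-54 + 5 \sqrt{2}\right) = 9 \left(-54 + 5 \sqrt{2}\right) = -486 + 45 \sqrt{2}$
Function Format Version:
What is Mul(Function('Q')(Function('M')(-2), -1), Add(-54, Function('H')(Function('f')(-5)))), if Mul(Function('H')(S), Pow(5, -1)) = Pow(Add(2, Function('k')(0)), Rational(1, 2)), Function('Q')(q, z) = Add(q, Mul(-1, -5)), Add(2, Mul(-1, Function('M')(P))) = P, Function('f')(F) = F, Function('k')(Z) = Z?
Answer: Add(-486, Mul(45, Pow(2, Rational(1, 2)))) ≈ -422.36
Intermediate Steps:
Function('M')(P) = Add(2, Mul(-1, P))
Function('Q')(q, z) = Add(5, q) (Function('Q')(q, z) = Add(q, 5) = Add(5, q))
Function('H')(S) = Mul(5, Pow(2, Rational(1, 2))) (Function('H')(S) = Mul(5, Pow(Add(2, 0), Rational(1, 2))) = Mul(5, Pow(2, Rational(1, 2))))
Mul(Function('Q')(Function('M')(-2), -1), Add(-54, Function('H')(Function('f')(-5)))) = Mul(Add(5, Add(2, Mul(-1, -2))), Add(-54, Mul(5, Pow(2, Rational(1, 2))))) = Mul(Add(5, Add(2, 2)), Add(-54, Mul(5, Pow(2, Rational(1, 2))))) = Mul(Add(5, 4), Add(-54, Mul(5, Pow(2, Rational(1, 2))))) = Mul(9, Add(-54, Mul(5, Pow(2, Rational(1, 2))))) = Add(-486, Mul(45, Pow(2, Rational(1, 2))))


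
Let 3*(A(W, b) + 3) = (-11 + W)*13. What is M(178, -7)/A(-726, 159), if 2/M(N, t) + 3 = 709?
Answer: -3/3385270 ≈ -8.8619e-7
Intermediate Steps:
M(N, t) = 1/353 (M(N, t) = 2/(-3 + 709) = 2/706 = 2*(1/706) = 1/353)
A(W, b) = -152/3 + 13*W/3 (A(W, b) = -3 + ((-11 + W)*13)/3 = -3 + (-143 + 13*W)/3 = -3 + (-143/3 + 13*W/3) = -152/3 + 13*W/3)
M(178, -7)/A(-726, 159) = 1/(353*(-152/3 + (13/3)*(-726))) = 1/(353*(-152/3 - 3146)) = 1/(353*(-9590/3)) = (1/353)*(-3/9590) = -3/3385270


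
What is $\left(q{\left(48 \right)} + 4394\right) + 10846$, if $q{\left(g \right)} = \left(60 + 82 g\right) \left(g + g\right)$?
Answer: $398856$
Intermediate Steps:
$q{\left(g \right)} = 2 g \left(60 + 82 g\right)$ ($q{\left(g \right)} = \left(60 + 82 g\right) 2 g = 2 g \left(60 + 82 g\right)$)
$\left(q{\left(48 \right)} + 4394\right) + 10846 = \left(4 \cdot 48 \left(30 + 41 \cdot 48\right) + 4394\right) + 10846 = \left(4 \cdot 48 \left(30 + 1968\right) + 4394\right) + 10846 = \left(4 \cdot 48 \cdot 1998 + 4394\right) + 10846 = \left(383616 + 4394\right) + 10846 = 388010 + 10846 = 398856$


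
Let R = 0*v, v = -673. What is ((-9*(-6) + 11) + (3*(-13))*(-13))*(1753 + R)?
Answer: 1002716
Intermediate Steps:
R = 0 (R = 0*(-673) = 0)
((-9*(-6) + 11) + (3*(-13))*(-13))*(1753 + R) = ((-9*(-6) + 11) + (3*(-13))*(-13))*(1753 + 0) = ((54 + 11) - 39*(-13))*1753 = (65 + 507)*1753 = 572*1753 = 1002716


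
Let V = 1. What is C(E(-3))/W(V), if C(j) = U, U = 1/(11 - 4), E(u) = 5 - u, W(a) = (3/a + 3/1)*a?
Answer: 1/42 ≈ 0.023810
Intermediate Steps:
W(a) = a*(3 + 3/a) (W(a) = (3/a + 3*1)*a = (3/a + 3)*a = (3 + 3/a)*a = a*(3 + 3/a))
U = ⅐ (U = 1/7 = ⅐ ≈ 0.14286)
C(j) = ⅐
C(E(-3))/W(V) = 1/(7*(3 + 3*1)) = 1/(7*(3 + 3)) = (⅐)/6 = (⅐)*(⅙) = 1/42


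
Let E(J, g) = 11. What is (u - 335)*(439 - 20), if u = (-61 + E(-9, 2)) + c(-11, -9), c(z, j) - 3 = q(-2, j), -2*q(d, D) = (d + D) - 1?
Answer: -157544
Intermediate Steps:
q(d, D) = ½ - D/2 - d/2 (q(d, D) = -((d + D) - 1)/2 = -((D + d) - 1)/2 = -(-1 + D + d)/2 = ½ - D/2 - d/2)
c(z, j) = 9/2 - j/2 (c(z, j) = 3 + (½ - j/2 - ½*(-2)) = 3 + (½ - j/2 + 1) = 3 + (3/2 - j/2) = 9/2 - j/2)
u = -41 (u = (-61 + 11) + (9/2 - ½*(-9)) = -50 + (9/2 + 9/2) = -50 + 9 = -41)
(u - 335)*(439 - 20) = (-41 - 335)*(439 - 20) = -376*419 = -157544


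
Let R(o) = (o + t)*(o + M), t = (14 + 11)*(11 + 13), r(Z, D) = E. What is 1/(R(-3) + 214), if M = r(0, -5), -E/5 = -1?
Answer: 1/1408 ≈ 0.00071023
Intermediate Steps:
E = 5 (E = -5*(-1) = 5)
r(Z, D) = 5
M = 5
t = 600 (t = 25*24 = 600)
R(o) = (5 + o)*(600 + o) (R(o) = (o + 600)*(o + 5) = (600 + o)*(5 + o) = (5 + o)*(600 + o))
1/(R(-3) + 214) = 1/((3000 + (-3)² + 605*(-3)) + 214) = 1/((3000 + 9 - 1815) + 214) = 1/(1194 + 214) = 1/1408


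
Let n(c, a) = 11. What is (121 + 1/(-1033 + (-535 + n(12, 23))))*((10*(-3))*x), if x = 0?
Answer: 0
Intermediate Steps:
(121 + 1/(-1033 + (-535 + n(12, 23))))*((10*(-3))*x) = (121 + 1/(-1033 + (-535 + 11)))*((10*(-3))*0) = (121 + 1/(-1033 - 524))*(-30*0) = (121 + 1/(-1557))*0 = (121 - 1/1557)*0 = (188396/1557)*0 = 0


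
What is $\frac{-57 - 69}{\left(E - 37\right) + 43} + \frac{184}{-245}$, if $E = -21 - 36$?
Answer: $\frac{7162}{4165} \approx 1.7196$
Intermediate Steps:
$E = -57$ ($E = -21 - 36 = -57$)
$\frac{-57 - 69}{\left(E - 37\right) + 43} + \frac{184}{-245} = \frac{-57 - 69}{\left(-57 - 37\right) + 43} + \frac{184}{-245} = \frac{-57 - 69}{-94 + 43} + 184 \left(- \frac{1}{245}\right) = - \frac{126}{-51} - \frac{184}{245} = \left(-126\right) \left(- \frac{1}{51}\right) - \frac{184}{245} = \frac{42}{17} - \frac{184}{245} = \frac{7162}{4165}$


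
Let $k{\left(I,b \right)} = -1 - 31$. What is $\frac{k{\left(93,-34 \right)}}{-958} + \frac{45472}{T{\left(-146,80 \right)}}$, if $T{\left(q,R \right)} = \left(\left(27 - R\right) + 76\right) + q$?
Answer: $- \frac{21779120}{58917} \approx -369.66$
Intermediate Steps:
$k{\left(I,b \right)} = -32$ ($k{\left(I,b \right)} = -1 - 31 = -32$)
$T{\left(q,R \right)} = 103 + q - R$ ($T{\left(q,R \right)} = \left(103 - R\right) + q = 103 + q - R$)
$\frac{k{\left(93,-34 \right)}}{-958} + \frac{45472}{T{\left(-146,80 \right)}} = - \frac{32}{-958} + \frac{45472}{103 - 146 - 80} = \left(-32\right) \left(- \frac{1}{958}\right) + \frac{45472}{103 - 146 - 80} = \frac{16}{479} + \frac{45472}{-123} = \frac{16}{479} + 45472 \left(- \frac{1}{123}\right) = \frac{16}{479} - \frac{45472}{123} = - \frac{21779120}{58917}$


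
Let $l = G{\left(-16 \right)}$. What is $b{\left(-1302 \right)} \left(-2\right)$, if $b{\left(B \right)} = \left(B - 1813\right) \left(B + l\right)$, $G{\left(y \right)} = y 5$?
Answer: $-8609860$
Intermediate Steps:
$G{\left(y \right)} = 5 y$
$l = -80$ ($l = 5 \left(-16\right) = -80$)
$b{\left(B \right)} = \left(-1813 + B\right) \left(-80 + B\right)$ ($b{\left(B \right)} = \left(B - 1813\right) \left(B - 80\right) = \left(-1813 + B\right) \left(-80 + B\right)$)
$b{\left(-1302 \right)} \left(-2\right) = \left(145040 + \left(-1302\right)^{2} - -2464686\right) \left(-2\right) = \left(145040 + 1695204 + 2464686\right) \left(-2\right) = 4304930 \left(-2\right) = -8609860$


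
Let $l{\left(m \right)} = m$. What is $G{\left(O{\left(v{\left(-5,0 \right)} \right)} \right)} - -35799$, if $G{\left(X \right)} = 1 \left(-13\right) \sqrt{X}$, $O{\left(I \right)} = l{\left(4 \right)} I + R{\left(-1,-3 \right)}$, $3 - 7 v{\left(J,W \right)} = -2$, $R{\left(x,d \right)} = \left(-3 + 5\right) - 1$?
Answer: $35799 - \frac{39 \sqrt{21}}{7} \approx 35774.0$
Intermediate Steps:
$R{\left(x,d \right)} = 1$ ($R{\left(x,d \right)} = 2 - 1 = 1$)
$v{\left(J,W \right)} = \frac{5}{7}$ ($v{\left(J,W \right)} = \frac{3}{7} - - \frac{2}{7} = \frac{3}{7} + \frac{2}{7} = \frac{5}{7}$)
$O{\left(I \right)} = 1 + 4 I$ ($O{\left(I \right)} = 4 I + 1 = 1 + 4 I$)
$G{\left(X \right)} = - 13 \sqrt{X}$
$G{\left(O{\left(v{\left(-5,0 \right)} \right)} \right)} - -35799 = - 13 \sqrt{1 + 4 \cdot \frac{5}{7}} - -35799 = - 13 \sqrt{1 + \frac{20}{7}} + 35799 = - 13 \sqrt{\frac{27}{7}} + 35799 = - 13 \frac{3 \sqrt{21}}{7} + 35799 = - \frac{39 \sqrt{21}}{7} + 35799 = 35799 - \frac{39 \sqrt{21}}{7}$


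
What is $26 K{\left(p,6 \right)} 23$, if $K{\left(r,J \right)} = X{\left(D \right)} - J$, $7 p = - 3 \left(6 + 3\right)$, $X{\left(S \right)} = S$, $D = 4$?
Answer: $-1196$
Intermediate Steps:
$p = - \frac{27}{7}$ ($p = \frac{\left(-3\right) \left(6 + 3\right)}{7} = \frac{\left(-3\right) 9}{7} = \frac{1}{7} \left(-27\right) = - \frac{27}{7} \approx -3.8571$)
$K{\left(r,J \right)} = 4 - J$
$26 K{\left(p,6 \right)} 23 = 26 \left(4 - 6\right) 23 = 26 \left(-2\right) 23 = \left(-52\right) 23 = -1196$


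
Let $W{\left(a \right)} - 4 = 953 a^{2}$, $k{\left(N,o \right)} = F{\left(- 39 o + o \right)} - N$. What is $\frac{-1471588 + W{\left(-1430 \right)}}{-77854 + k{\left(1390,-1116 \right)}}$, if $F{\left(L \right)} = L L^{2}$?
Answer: $\frac{486829529}{19067044575517} \approx 2.5532 \cdot 10^{-5}$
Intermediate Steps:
$F{\left(L \right)} = L^{3}$
$k{\left(N,o \right)} = - N - 54872 o^{3}$ ($k{\left(N,o \right)} = \left(- 39 o + o\right)^{3} - N = \left(- 38 o\right)^{3} - N = - 54872 o^{3} - N = - N - 54872 o^{3}$)
$W{\left(a \right)} = 4 + 953 a^{2}$
$\frac{-1471588 + W{\left(-1430 \right)}}{-77854 + k{\left(1390,-1116 \right)}} = \frac{-1471588 + \left(4 + 953 \left(-1430\right)^{2}\right)}{-77854 - \left(1390 + 54872 \left(-1116\right)^{3}\right)} = \frac{-1471588 + \left(4 + 953 \cdot 2044900\right)}{-77854 - -76268178379922} = \frac{-1471588 + \left(4 + 1948789700\right)}{-77854 + \left(-1390 + 76268178381312\right)} = \frac{-1471588 + 1948789704}{-77854 + 76268178379922} = \frac{1947318116}{76268178302068} = 1947318116 \cdot \frac{1}{76268178302068} = \frac{486829529}{19067044575517}$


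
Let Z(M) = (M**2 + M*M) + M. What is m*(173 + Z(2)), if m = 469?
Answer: 85827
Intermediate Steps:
Z(M) = M + 2*M**2 (Z(M) = (M**2 + M**2) + M = 2*M**2 + M = M + 2*M**2)
m*(173 + Z(2)) = 469*(173 + 2*(1 + 2*2)) = 469*(173 + 2*(1 + 4)) = 469*(173 + 2*5) = 469*(173 + 10) = 469*183 = 85827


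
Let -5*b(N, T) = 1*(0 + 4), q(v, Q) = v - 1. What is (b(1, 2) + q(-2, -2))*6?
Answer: -114/5 ≈ -22.800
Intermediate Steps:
q(v, Q) = -1 + v
b(N, T) = -⅘ (b(N, T) = -(0 + 4)/5 = -4/5 = -⅕*4 = -⅘)
(b(1, 2) + q(-2, -2))*6 = (-⅘ + (-1 - 2))*6 = (-⅘ - 3)*6 = -19/5*6 = -114/5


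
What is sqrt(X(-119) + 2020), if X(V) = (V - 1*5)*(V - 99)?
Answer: 6*sqrt(807) ≈ 170.45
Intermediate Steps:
X(V) = (-99 + V)*(-5 + V) (X(V) = (V - 5)*(-99 + V) = (-5 + V)*(-99 + V) = (-99 + V)*(-5 + V))
sqrt(X(-119) + 2020) = sqrt((495 + (-119)**2 - 104*(-119)) + 2020) = sqrt((495 + 14161 + 12376) + 2020) = sqrt(27032 + 2020) = sqrt(29052) = 6*sqrt(807)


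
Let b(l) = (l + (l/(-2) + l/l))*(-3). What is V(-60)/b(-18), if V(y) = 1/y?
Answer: -1/1440 ≈ -0.00069444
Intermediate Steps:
b(l) = -3 - 3*l/2 (b(l) = (l + (l*(-1/2) + 1))*(-3) = (l + (-l/2 + 1))*(-3) = (l + (1 - l/2))*(-3) = (1 + l/2)*(-3) = -3 - 3*l/2)
V(-60)/b(-18) = 1/((-60)*(-3 - 3/2*(-18))) = -1/(60*(-3 + 27)) = -1/60/24 = -1/60*1/24 = -1/1440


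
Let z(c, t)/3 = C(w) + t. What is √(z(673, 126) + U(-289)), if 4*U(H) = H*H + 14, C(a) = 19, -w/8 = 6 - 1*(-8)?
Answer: 15*√379/2 ≈ 146.01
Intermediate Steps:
w = -112 (w = -8*(6 - 1*(-8)) = -8*(6 + 8) = -8*14 = -112)
U(H) = 7/2 + H²/4 (U(H) = (H*H + 14)/4 = (H² + 14)/4 = (14 + H²)/4 = 7/2 + H²/4)
z(c, t) = 57 + 3*t (z(c, t) = 3*(19 + t) = 57 + 3*t)
√(z(673, 126) + U(-289)) = √((57 + 3*126) + (7/2 + (¼)*(-289)²)) = √((57 + 378) + (7/2 + (¼)*83521)) = √(435 + (7/2 + 83521/4)) = √(435 + 83535/4) = √(85275/4) = 15*√379/2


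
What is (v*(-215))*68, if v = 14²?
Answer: -2865520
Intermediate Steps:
v = 196
(v*(-215))*68 = (196*(-215))*68 = -42140*68 = -2865520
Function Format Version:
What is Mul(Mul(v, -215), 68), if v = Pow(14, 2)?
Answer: -2865520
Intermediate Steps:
v = 196
Mul(Mul(v, -215), 68) = Mul(Mul(196, -215), 68) = Mul(-42140, 68) = -2865520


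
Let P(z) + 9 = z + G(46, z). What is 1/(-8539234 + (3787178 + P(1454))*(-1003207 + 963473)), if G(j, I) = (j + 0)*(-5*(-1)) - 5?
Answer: -1/150554625666 ≈ -6.6421e-12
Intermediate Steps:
G(j, I) = -5 + 5*j (G(j, I) = j*5 - 5 = 5*j - 5 = -5 + 5*j)
P(z) = 216 + z (P(z) = -9 + (z + (-5 + 5*46)) = -9 + (z + (-5 + 230)) = -9 + (z + 225) = -9 + (225 + z) = 216 + z)
1/(-8539234 + (3787178 + P(1454))*(-1003207 + 963473)) = 1/(-8539234 + (3787178 + (216 + 1454))*(-1003207 + 963473)) = 1/(-8539234 + (3787178 + 1670)*(-39734)) = 1/(-8539234 + 3788848*(-39734)) = 1/(-8539234 - 150546086432) = 1/(-150554625666) = -1/150554625666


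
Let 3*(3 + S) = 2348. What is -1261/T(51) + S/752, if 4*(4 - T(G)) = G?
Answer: 11461129/78960 ≈ 145.15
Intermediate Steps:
S = 2339/3 (S = -3 + (⅓)*2348 = -3 + 2348/3 = 2339/3 ≈ 779.67)
T(G) = 4 - G/4
-1261/T(51) + S/752 = -1261/(4 - ¼*51) + (2339/3)/752 = -1261/(4 - 51/4) + (2339/3)*(1/752) = -1261/(-35/4) + 2339/2256 = -1261*(-4/35) + 2339/2256 = 5044/35 + 2339/2256 = 11461129/78960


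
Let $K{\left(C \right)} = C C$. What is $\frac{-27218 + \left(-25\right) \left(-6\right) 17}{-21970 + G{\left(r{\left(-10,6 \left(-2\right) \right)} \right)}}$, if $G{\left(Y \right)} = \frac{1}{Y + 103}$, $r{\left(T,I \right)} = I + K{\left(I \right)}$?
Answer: $\frac{5796980}{5162949} \approx 1.1228$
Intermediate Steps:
$K{\left(C \right)} = C^{2}$
$r{\left(T,I \right)} = I + I^{2}$
$G{\left(Y \right)} = \frac{1}{103 + Y}$
$\frac{-27218 + \left(-25\right) \left(-6\right) 17}{-21970 + G{\left(r{\left(-10,6 \left(-2\right) \right)} \right)}} = \frac{-27218 + \left(-25\right) \left(-6\right) 17}{-21970 + \frac{1}{103 + 6 \left(-2\right) \left(1 + 6 \left(-2\right)\right)}} = \frac{-27218 + 150 \cdot 17}{-21970 + \frac{1}{103 - 12 \left(1 - 12\right)}} = \frac{-27218 + 2550}{-21970 + \frac{1}{103 - -132}} = - \frac{24668}{-21970 + \frac{1}{103 + 132}} = - \frac{24668}{-21970 + \frac{1}{235}} = - \frac{24668}{- \frac{5162949}{235}} = \left(-24668\right) \left(- \frac{235}{5162949}\right) = \frac{5796980}{5162949}$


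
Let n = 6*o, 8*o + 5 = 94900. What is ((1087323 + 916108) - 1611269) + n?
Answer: 1853333/4 ≈ 4.6333e+5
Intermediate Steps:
o = 94895/8 (o = -5/8 + (⅛)*94900 = -5/8 + 23725/2 = 94895/8 ≈ 11862.)
n = 284685/4 (n = 6*(94895/8) = 284685/4 ≈ 71171.)
((1087323 + 916108) - 1611269) + n = ((1087323 + 916108) - 1611269) + 284685/4 = (2003431 - 1611269) + 284685/4 = 392162 + 284685/4 = 1853333/4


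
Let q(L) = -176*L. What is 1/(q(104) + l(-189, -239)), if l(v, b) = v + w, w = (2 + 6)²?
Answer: -1/18429 ≈ -5.4262e-5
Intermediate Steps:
w = 64 (w = 8² = 64)
l(v, b) = 64 + v (l(v, b) = v + 64 = 64 + v)
1/(q(104) + l(-189, -239)) = 1/(-176*104 + (64 - 189)) = 1/(-18304 - 125) = 1/(-18429) = -1/18429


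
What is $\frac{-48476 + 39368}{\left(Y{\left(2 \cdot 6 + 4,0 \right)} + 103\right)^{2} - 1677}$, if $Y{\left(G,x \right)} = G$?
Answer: $- \frac{2277}{3121} \approx -0.72957$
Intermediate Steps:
$\frac{-48476 + 39368}{\left(Y{\left(2 \cdot 6 + 4,0 \right)} + 103\right)^{2} - 1677} = \frac{-48476 + 39368}{\left(\left(2 \cdot 6 + 4\right) + 103\right)^{2} - 1677} = - \frac{9108}{\left(\left(12 + 4\right) + 103\right)^{2} - 1677} = - \frac{9108}{\left(16 + 103\right)^{2} - 1677} = - \frac{9108}{119^{2} - 1677} = - \frac{9108}{14161 - 1677} = - \frac{9108}{12484} = \left(-9108\right) \frac{1}{12484} = - \frac{2277}{3121}$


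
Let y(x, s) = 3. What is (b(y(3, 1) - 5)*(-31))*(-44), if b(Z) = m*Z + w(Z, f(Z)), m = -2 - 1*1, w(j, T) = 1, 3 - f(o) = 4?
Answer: 9548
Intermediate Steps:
f(o) = -1 (f(o) = 3 - 1*4 = 3 - 4 = -1)
m = -3 (m = -2 - 1 = -3)
b(Z) = 1 - 3*Z (b(Z) = -3*Z + 1 = 1 - 3*Z)
(b(y(3, 1) - 5)*(-31))*(-44) = ((1 - 3*(3 - 5))*(-31))*(-44) = ((1 - 3*(-2))*(-31))*(-44) = ((1 + 6)*(-31))*(-44) = (7*(-31))*(-44) = -217*(-44) = 9548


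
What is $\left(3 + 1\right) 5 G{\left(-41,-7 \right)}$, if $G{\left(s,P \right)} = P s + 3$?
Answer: $5800$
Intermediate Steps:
$G{\left(s,P \right)} = 3 + P s$
$\left(3 + 1\right) 5 G{\left(-41,-7 \right)} = \left(3 + 1\right) 5 \left(3 - -287\right) = 4 \cdot 5 \left(3 + 287\right) = 20 \cdot 290 = 5800$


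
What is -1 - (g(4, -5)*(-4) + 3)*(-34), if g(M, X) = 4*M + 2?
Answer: -2347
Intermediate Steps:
g(M, X) = 2 + 4*M
-1 - (g(4, -5)*(-4) + 3)*(-34) = -1 - ((2 + 4*4)*(-4) + 3)*(-34) = -1 - ((2 + 16)*(-4) + 3)*(-34) = -1 - (18*(-4) + 3)*(-34) = -1 - (-72 + 3)*(-34) = -1 - 1*(-69)*(-34) = -1 + 69*(-34) = -1 - 2346 = -2347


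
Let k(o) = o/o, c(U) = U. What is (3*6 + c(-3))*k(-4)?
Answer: 15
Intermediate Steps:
k(o) = 1
(3*6 + c(-3))*k(-4) = (3*6 - 3)*1 = (18 - 3)*1 = 15*1 = 15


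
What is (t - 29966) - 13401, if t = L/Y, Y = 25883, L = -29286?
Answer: -1122497347/25883 ≈ -43368.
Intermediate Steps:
t = -29286/25883 ≈ -1.1315
(t - 29966) - 13401 = (-29286/25883 - 29966) - 13401 = -775639264/25883 - 13401 = -1122497347/25883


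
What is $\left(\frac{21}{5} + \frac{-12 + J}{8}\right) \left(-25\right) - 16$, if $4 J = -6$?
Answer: $- \frac{1261}{16} \approx -78.813$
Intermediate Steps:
$J = - \frac{3}{2}$ ($J = \frac{1}{4} \left(-6\right) = - \frac{3}{2} \approx -1.5$)
$\left(\frac{21}{5} + \frac{-12 + J}{8}\right) \left(-25\right) - 16 = \left(\frac{21}{5} + \frac{-12 - \frac{3}{2}}{8}\right) \left(-25\right) - 16 = \left(21 \cdot \frac{1}{5} - \frac{27}{16}\right) \left(-25\right) - 16 = \left(\frac{21}{5} - \frac{27}{16}\right) \left(-25\right) - 16 = \frac{201}{80} \left(-25\right) - 16 = - \frac{1005}{16} - 16 = - \frac{1261}{16}$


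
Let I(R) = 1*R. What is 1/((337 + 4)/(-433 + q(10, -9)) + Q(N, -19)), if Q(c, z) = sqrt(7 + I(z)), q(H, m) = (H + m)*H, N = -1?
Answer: -144243/2263429 - 357858*I*sqrt(3)/2263429 ≈ -0.063728 - 0.27384*I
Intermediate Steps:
I(R) = R
q(H, m) = H*(H + m)
Q(c, z) = sqrt(7 + z)
1/((337 + 4)/(-433 + q(10, -9)) + Q(N, -19)) = 1/((337 + 4)/(-433 + 10*(10 - 9)) + sqrt(7 - 19)) = 1/(341/(-433 + 10*1) + sqrt(-12)) = 1/(341/(-433 + 10) + 2*I*sqrt(3)) = 1/(341/(-423) + 2*I*sqrt(3)) = 1/(341*(-1/423) + 2*I*sqrt(3)) = 1/(-341/423 + 2*I*sqrt(3))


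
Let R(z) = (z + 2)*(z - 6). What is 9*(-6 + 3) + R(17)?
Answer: 182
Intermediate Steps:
R(z) = (-6 + z)*(2 + z) (R(z) = (2 + z)*(-6 + z) = (-6 + z)*(2 + z))
9*(-6 + 3) + R(17) = 9*(-6 + 3) + (-12 + 17**2 - 4*17) = 9*(-3) + (-12 + 289 - 68) = -27 + 209 = 182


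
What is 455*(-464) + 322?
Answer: -210798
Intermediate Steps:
455*(-464) + 322 = -211120 + 322 = -210798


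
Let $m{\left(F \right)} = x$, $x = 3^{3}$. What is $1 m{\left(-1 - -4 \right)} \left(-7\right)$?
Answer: $-189$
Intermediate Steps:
$x = 27$
$m{\left(F \right)} = 27$
$1 m{\left(-1 - -4 \right)} \left(-7\right) = 1 \cdot 27 \left(-7\right) = 27 \left(-7\right) = -189$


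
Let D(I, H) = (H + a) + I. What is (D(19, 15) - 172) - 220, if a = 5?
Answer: -353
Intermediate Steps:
D(I, H) = 5 + H + I (D(I, H) = (H + 5) + I = (5 + H) + I = 5 + H + I)
(D(19, 15) - 172) - 220 = ((5 + 15 + 19) - 172) - 220 = (39 - 172) - 220 = -133 - 220 = -353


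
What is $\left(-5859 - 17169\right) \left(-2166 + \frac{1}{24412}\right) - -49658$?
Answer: $\frac{304712445761}{6103} \approx 4.9928 \cdot 10^{7}$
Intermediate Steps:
$\left(-5859 - 17169\right) \left(-2166 + \frac{1}{24412}\right) - -49658 = - 23028 \left(-2166 + \frac{1}{24412}\right) + 49658 = \left(-23028\right) \left(- \frac{52876391}{24412}\right) + 49658 = \frac{304409382987}{6103} + 49658 = \frac{304712445761}{6103}$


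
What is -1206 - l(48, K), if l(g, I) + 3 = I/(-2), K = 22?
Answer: -1192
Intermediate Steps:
l(g, I) = -3 - I/2 (l(g, I) = -3 + I/(-2) = -3 + I*(-1/2) = -3 - I/2)
-1206 - l(48, K) = -1206 - (-3 - 1/2*22) = -1206 - (-3 - 11) = -1206 - 1*(-14) = -1206 + 14 = -1192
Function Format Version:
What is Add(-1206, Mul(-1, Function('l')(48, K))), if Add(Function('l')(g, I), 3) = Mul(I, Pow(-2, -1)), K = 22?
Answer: -1192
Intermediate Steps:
Function('l')(g, I) = Add(-3, Mul(Rational(-1, 2), I)) (Function('l')(g, I) = Add(-3, Mul(I, Pow(-2, -1))) = Add(-3, Mul(I, Rational(-1, 2))) = Add(-3, Mul(Rational(-1, 2), I)))
Add(-1206, Mul(-1, Function('l')(48, K))) = Add(-1206, Mul(-1, Add(-3, Mul(Rational(-1, 2), 22)))) = Add(-1206, Mul(-1, Add(-3, -11))) = Add(-1206, Mul(-1, -14)) = Add(-1206, 14) = -1192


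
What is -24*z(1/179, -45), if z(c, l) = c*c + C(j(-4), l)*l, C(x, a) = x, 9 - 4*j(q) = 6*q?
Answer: 285485286/32041 ≈ 8910.0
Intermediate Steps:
j(q) = 9/4 - 3*q/2
z(c, l) = c**2 + 33*l/4 (z(c, l) = c*c + (9/4 - 3/2*(-4))*l = c**2 + (9/4 + 6)*l = c**2 + 33*l/4)
-24*z(1/179, -45) = -24*((1/179)**2 + (33/4)*(-45)) = -24*((1/179)**2 - 1485/4) = -24*(1/32041 - 1485/4) = -24*(-47580881/128164) = 285485286/32041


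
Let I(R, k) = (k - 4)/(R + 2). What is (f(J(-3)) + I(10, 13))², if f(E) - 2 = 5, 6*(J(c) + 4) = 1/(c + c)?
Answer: 961/16 ≈ 60.063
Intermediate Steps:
J(c) = -4 + 1/(12*c) (J(c) = -4 + 1/(6*(c + c)) = -4 + 1/(6*((2*c))) = -4 + (1/(2*c))/6 = -4 + 1/(12*c))
f(E) = 7 (f(E) = 2 + 5 = 7)
I(R, k) = (-4 + k)/(2 + R)
(f(J(-3)) + I(10, 13))² = (7 + (-4 + 13)/(2 + 10))² = (7 + 9/12)² = (7 + (1/12)*9)² = (7 + ¾)² = (31/4)² = 961/16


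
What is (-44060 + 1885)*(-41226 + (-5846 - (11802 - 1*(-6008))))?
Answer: 2736398350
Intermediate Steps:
(-44060 + 1885)*(-41226 + (-5846 - (11802 - 1*(-6008)))) = -42175*(-41226 + (-5846 - (11802 + 6008))) = -42175*(-41226 + (-5846 - 1*17810)) = -42175*(-41226 + (-5846 - 17810)) = -42175*(-41226 - 23656) = -42175*(-64882) = 2736398350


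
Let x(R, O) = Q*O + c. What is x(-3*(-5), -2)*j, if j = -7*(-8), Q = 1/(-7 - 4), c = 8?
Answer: 5040/11 ≈ 458.18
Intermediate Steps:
Q = -1/11 (Q = 1/(-11) = -1/11 ≈ -0.090909)
x(R, O) = 8 - O/11 (x(R, O) = -O/11 + 8 = 8 - O/11)
j = 56
x(-3*(-5), -2)*j = (8 - 1/11*(-2))*56 = (8 + 2/11)*56 = (90/11)*56 = 5040/11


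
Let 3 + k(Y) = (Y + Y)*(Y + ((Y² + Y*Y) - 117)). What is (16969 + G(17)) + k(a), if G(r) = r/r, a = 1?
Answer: 16739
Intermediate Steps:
G(r) = 1
k(Y) = -3 + 2*Y*(-117 + Y + 2*Y²) (k(Y) = -3 + (Y + Y)*(Y + ((Y² + Y*Y) - 117)) = -3 + (2*Y)*(Y + ((Y² + Y²) - 117)) = -3 + (2*Y)*(Y + (2*Y² - 117)) = -3 + (2*Y)*(Y + (-117 + 2*Y²)) = -3 + (2*Y)*(-117 + Y + 2*Y²) = -3 + 2*Y*(-117 + Y + 2*Y²))
(16969 + G(17)) + k(a) = (16969 + 1) + (-3 - 234*1 + 2*1² + 4*1³) = 16970 + (-3 - 234 + 2*1 + 4*1) = 16970 + (-3 - 234 + 2 + 4) = 16970 - 231 = 16739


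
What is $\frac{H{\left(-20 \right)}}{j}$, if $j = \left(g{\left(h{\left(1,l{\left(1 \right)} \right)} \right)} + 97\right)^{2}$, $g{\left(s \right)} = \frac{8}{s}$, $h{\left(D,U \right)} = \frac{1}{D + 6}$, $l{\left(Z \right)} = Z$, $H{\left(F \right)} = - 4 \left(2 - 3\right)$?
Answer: $\frac{4}{23409} \approx 0.00017087$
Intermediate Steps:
$H{\left(F \right)} = 4$ ($H{\left(F \right)} = \left(-4\right) \left(-1\right) = 4$)
$h{\left(D,U \right)} = \frac{1}{6 + D}$
$j = 23409$ ($j = \left(\frac{8}{\frac{1}{6 + 1}} + 97\right)^{2} = \left(\frac{8}{\frac{1}{7}} + 97\right)^{2} = \left(8 \frac{1}{\frac{1}{7}} + 97\right)^{2} = \left(8 \cdot 7 + 97\right)^{2} = \left(56 + 97\right)^{2} = 153^{2} = 23409$)
$\frac{H{\left(-20 \right)}}{j} = \frac{4}{23409}$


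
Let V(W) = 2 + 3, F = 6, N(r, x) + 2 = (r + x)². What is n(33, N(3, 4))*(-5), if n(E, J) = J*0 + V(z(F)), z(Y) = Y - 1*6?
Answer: -25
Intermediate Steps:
N(r, x) = -2 + (r + x)²
z(Y) = -6 + Y (z(Y) = Y - 6 = -6 + Y)
V(W) = 5
n(E, J) = 5 (n(E, J) = J*0 + 5 = 0 + 5 = 5)
n(33, N(3, 4))*(-5) = 5*(-5) = -25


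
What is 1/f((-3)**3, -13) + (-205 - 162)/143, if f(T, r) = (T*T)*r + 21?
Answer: -3470495/1352208 ≈ -2.5665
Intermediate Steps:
f(T, r) = 21 + r*T**2 (f(T, r) = T**2*r + 21 = r*T**2 + 21 = 21 + r*T**2)
1/f((-3)**3, -13) + (-205 - 162)/143 = 1/(21 - 13*((-3)**3)**2) + (-205 - 162)/143 = 1/(21 - 13*(-27)**2) - 367*1/143 = 1/(21 - 13*729) - 367/143 = 1/(21 - 9477) - 367/143 = 1/(-9456) - 367/143 = 1*(-1/9456) - 367/143 = -1/9456 - 367/143 = -3470495/1352208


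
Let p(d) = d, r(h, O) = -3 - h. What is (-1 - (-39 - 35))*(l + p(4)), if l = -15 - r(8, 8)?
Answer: 0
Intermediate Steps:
l = -4 (l = -15 - (-3 - 1*8) = -15 - (-3 - 8) = -15 - 1*(-11) = -15 + 11 = -4)
(-1 - (-39 - 35))*(l + p(4)) = (-1 - (-39 - 35))*(-4 + 4) = (-1 - 1*(-74))*0 = (-1 + 74)*0 = 73*0 = 0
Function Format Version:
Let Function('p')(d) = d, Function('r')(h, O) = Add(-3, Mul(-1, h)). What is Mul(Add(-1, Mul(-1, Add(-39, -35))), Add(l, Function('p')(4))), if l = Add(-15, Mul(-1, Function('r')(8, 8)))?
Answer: 0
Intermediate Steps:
l = -4 (l = Add(-15, Mul(-1, Add(-3, Mul(-1, 8)))) = Add(-15, Mul(-1, Add(-3, -8))) = Add(-15, Mul(-1, -11)) = Add(-15, 11) = -4)
Mul(Add(-1, Mul(-1, Add(-39, -35))), Add(l, Function('p')(4))) = Mul(Add(-1, Mul(-1, Add(-39, -35))), Add(-4, 4)) = Mul(Add(-1, Mul(-1, -74)), 0) = Mul(Add(-1, 74), 0) = Mul(73, 0) = 0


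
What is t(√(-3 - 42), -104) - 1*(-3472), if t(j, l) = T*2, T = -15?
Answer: 3442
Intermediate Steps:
t(j, l) = -30 (t(j, l) = -15*2 = -30)
t(√(-3 - 42), -104) - 1*(-3472) = -30 - 1*(-3472) = -30 + 3472 = 3442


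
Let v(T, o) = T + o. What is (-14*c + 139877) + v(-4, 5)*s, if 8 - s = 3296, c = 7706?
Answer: 28705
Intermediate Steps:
s = -3288 (s = 8 - 1*3296 = 8 - 3296 = -3288)
(-14*c + 139877) + v(-4, 5)*s = (-14*7706 + 139877) + (-4 + 5)*(-3288) = (-107884 + 139877) + 1*(-3288) = 31993 - 3288 = 28705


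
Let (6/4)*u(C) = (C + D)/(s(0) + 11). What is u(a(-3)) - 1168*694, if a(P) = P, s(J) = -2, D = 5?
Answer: -21885980/27 ≈ -8.1059e+5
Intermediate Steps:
u(C) = 10/27 + 2*C/27 (u(C) = 2*((C + 5)/(-2 + 11))/3 = 2*((5 + C)/9)/3 = 2*((5 + C)*(1/9))/3 = 2*(5/9 + C/9)/3 = 10/27 + 2*C/27)
u(a(-3)) - 1168*694 = (10/27 + (2/27)*(-3)) - 1168*694 = (10/27 - 2/9) - 810592 = 4/27 - 810592 = -21885980/27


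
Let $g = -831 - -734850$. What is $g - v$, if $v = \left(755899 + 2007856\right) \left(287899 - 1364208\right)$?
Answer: $2974655114314$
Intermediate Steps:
$v = -2974654380295$ ($v = 2763755 \left(-1076309\right) = -2974654380295$)
$g = 734019$ ($g = -831 + 734850 = 734019$)
$g - v = 734019 - -2974654380295 = 734019 + 2974654380295 = 2974655114314$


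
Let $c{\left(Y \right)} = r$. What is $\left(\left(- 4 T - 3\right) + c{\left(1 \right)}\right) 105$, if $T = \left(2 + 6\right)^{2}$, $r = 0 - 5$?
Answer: $-27720$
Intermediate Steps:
$r = -5$
$T = 64$ ($T = 8^{2} = 64$)
$c{\left(Y \right)} = -5$
$\left(\left(- 4 T - 3\right) + c{\left(1 \right)}\right) 105 = \left(\left(\left(-4\right) 64 - 3\right) - 5\right) 105 = \left(\left(-256 - 3\right) - 5\right) 105 = \left(-259 - 5\right) 105 = \left(-264\right) 105 = -27720$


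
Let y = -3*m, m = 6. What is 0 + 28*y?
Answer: -504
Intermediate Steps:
y = -18 (y = -3*6 = -18)
0 + 28*y = 0 + 28*(-18) = 0 - 504 = -504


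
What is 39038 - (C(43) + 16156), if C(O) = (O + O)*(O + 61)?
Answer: 13938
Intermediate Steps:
C(O) = 2*O*(61 + O) (C(O) = (2*O)*(61 + O) = 2*O*(61 + O))
39038 - (C(43) + 16156) = 39038 - (2*43*(61 + 43) + 16156) = 39038 - (2*43*104 + 16156) = 39038 - (8944 + 16156) = 39038 - 1*25100 = 39038 - 25100 = 13938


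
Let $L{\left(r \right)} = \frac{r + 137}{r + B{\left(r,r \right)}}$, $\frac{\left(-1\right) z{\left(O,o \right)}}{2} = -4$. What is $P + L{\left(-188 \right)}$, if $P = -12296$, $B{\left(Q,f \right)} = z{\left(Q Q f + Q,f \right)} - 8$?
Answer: $- \frac{2311597}{188} \approx -12296.0$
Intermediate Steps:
$z{\left(O,o \right)} = 8$ ($z{\left(O,o \right)} = \left(-2\right) \left(-4\right) = 8$)
$B{\left(Q,f \right)} = 0$ ($B{\left(Q,f \right)} = 8 - 8 = 0$)
$L{\left(r \right)} = \frac{137 + r}{r}$ ($L{\left(r \right)} = \frac{r + 137}{r + 0} = \frac{137 + r}{r}$)
$P + L{\left(-188 \right)} = -12296 + \frac{137 - 188}{-188} = -12296 - - \frac{51}{188} = -12296 + \frac{51}{188} = - \frac{2311597}{188}$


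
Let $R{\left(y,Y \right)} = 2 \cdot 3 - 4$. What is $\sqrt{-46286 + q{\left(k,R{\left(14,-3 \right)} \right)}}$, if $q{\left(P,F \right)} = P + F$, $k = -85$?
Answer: $i \sqrt{46369} \approx 215.33 i$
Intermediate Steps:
$R{\left(y,Y \right)} = 2$ ($R{\left(y,Y \right)} = 6 - 4 = 2$)
$q{\left(P,F \right)} = F + P$
$\sqrt{-46286 + q{\left(k,R{\left(14,-3 \right)} \right)}} = \sqrt{-46286 + \left(2 - 85\right)} = \sqrt{-46286 - 83} = \sqrt{-46369} = i \sqrt{46369}$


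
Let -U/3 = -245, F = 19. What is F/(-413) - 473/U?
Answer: -29902/43365 ≈ -0.68954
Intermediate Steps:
U = 735 (U = -3*(-245) = 735)
F/(-413) - 473/U = 19/(-413) - 473/735 = 19*(-1/413) - 473*1/735 = -19/413 - 473/735 = -29902/43365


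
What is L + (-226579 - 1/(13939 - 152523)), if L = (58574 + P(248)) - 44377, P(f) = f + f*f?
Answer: -20874907919/138584 ≈ -1.5063e+5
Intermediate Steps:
P(f) = f + f**2
L = 75949 (L = (58574 + 248*(1 + 248)) - 44377 = (58574 + 248*249) - 44377 = (58574 + 61752) - 44377 = 120326 - 44377 = 75949)
L + (-226579 - 1/(13939 - 152523)) = 75949 + (-226579 - 1/(13939 - 152523)) = 75949 + (-226579 - 1/(-138584)) = 75949 + (-226579 - 1*(-1/138584)) = 75949 + (-226579 + 1/138584) = 75949 - 31400224135/138584 = -20874907919/138584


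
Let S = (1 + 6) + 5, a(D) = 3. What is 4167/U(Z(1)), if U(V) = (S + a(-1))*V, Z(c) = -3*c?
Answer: -463/5 ≈ -92.600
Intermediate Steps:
S = 12 (S = 7 + 5 = 12)
U(V) = 15*V (U(V) = (12 + 3)*V = 15*V)
4167/U(Z(1)) = 4167/((15*(-3*1))) = 4167/((15*(-3))) = 4167/(-45) = 4167*(-1/45) = -463/5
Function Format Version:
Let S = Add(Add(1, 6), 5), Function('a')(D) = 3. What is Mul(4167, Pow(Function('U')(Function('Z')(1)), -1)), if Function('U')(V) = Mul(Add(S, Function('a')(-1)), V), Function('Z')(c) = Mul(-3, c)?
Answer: Rational(-463, 5) ≈ -92.600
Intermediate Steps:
S = 12 (S = Add(7, 5) = 12)
Function('U')(V) = Mul(15, V) (Function('U')(V) = Mul(Add(12, 3), V) = Mul(15, V))
Mul(4167, Pow(Function('U')(Function('Z')(1)), -1)) = Mul(4167, Pow(Mul(15, Mul(-3, 1)), -1)) = Mul(4167, Pow(Mul(15, -3), -1)) = Mul(4167, Pow(-45, -1)) = Mul(4167, Rational(-1, 45)) = Rational(-463, 5)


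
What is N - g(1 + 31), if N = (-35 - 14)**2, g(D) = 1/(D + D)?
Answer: 153663/64 ≈ 2401.0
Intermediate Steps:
g(D) = 1/(2*D)
N = 2401 (N = (-49)**2 = 2401)
N - g(1 + 31) = 2401 - 1/(2*(1 + 31)) = 2401 - 1/(2*32) = 2401 - 1*1/64 = 2401 - 1/64 = 153663/64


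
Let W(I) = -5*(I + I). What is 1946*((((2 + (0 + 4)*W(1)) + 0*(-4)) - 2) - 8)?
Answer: -93408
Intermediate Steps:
W(I) = -10*I
1946*((((2 + (0 + 4)*W(1)) + 0*(-4)) - 2) - 8) = 1946*((((2 + (0 + 4)*(-10*1)) + 0*(-4)) - 2) - 8) = 1946*((((2 + 4*(-10)) + 0) - 2) - 8) = 1946*((((2 - 40) + 0) - 2) - 8) = 1946*(((-38 + 0) - 2) - 8) = 1946*((-38 - 2) - 8) = 1946*(-40 - 8) = 1946*(-48) = -93408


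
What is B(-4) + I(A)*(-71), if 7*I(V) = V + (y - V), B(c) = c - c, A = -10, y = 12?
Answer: -852/7 ≈ -121.71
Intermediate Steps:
B(c) = 0
I(V) = 12/7 (I(V) = (V + (12 - V))/7 = (⅐)*12 = 12/7)
B(-4) + I(A)*(-71) = 0 + (12/7)*(-71) = 0 - 852/7 = -852/7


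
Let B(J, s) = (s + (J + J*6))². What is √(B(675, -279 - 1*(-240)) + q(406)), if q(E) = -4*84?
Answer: 2*√5489565 ≈ 4686.0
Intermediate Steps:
q(E) = -336
B(J, s) = (s + 7*J)² (B(J, s) = (s + (J + 6*J))² = (s + 7*J)²)
√(B(675, -279 - 1*(-240)) + q(406)) = √(((-279 - 1*(-240)) + 7*675)² - 336) = √(((-279 + 240) + 4725)² - 336) = √((-39 + 4725)² - 336) = √(4686² - 336) = √(21958596 - 336) = √21958260 = 2*√5489565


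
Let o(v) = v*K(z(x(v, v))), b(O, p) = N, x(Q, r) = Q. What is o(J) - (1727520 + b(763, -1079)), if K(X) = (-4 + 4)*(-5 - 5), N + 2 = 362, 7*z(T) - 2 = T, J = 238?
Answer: -1727880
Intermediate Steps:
z(T) = 2/7 + T/7
N = 360 (N = -2 + 362 = 360)
b(O, p) = 360
K(X) = 0 (K(X) = 0*(-10) = 0)
o(v) = 0 (o(v) = v*0 = 0)
o(J) - (1727520 + b(763, -1079)) = 0 - (1727520 + 360) = 0 - 1*1727880 = 0 - 1727880 = -1727880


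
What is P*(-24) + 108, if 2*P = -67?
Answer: 912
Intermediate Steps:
P = -67/2 (P = (½)*(-67) = -67/2 ≈ -33.500)
P*(-24) + 108 = -67/2*(-24) + 108 = 804 + 108 = 912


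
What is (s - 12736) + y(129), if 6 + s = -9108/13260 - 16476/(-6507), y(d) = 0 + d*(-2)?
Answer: -31153262611/2396745 ≈ -12998.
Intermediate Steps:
y(d) = -2*d (y(d) = 0 - 2*d = -2*d)
s = -9958081/2396745 (s = -6 + (-9108/13260 - 16476/(-6507)) = -6 + (-9108*1/13260 - 16476*(-1/6507)) = -6 + (-759/1105 + 5492/2169) = -6 + 4422389/2396745 = -9958081/2396745 ≈ -4.1548)
(s - 12736) + y(129) = (-9958081/2396745 - 12736) - 2*129 = -30534902401/2396745 - 258 = -31153262611/2396745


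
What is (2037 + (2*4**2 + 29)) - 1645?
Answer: 453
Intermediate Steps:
(2037 + (2*4**2 + 29)) - 1645 = (2037 + (2*16 + 29)) - 1645 = (2037 + (32 + 29)) - 1645 = (2037 + 61) - 1645 = 2098 - 1645 = 453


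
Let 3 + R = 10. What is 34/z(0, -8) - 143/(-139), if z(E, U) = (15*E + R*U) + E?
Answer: 1641/3892 ≈ 0.42163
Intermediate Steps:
R = 7 (R = -3 + 10 = 7)
z(E, U) = 7*U + 16*E (z(E, U) = (15*E + 7*U) + E = (7*U + 15*E) + E = 7*U + 16*E)
34/z(0, -8) - 143/(-139) = 34/(7*(-8) + 16*0) - 143/(-139) = 34/(-56 + 0) - 143*(-1/139) = 34/(-56) + 143/139 = 34*(-1/56) + 143/139 = -17/28 + 143/139 = 1641/3892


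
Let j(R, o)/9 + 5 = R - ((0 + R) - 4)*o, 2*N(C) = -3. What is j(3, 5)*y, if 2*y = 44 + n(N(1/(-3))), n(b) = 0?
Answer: 594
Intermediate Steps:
N(C) = -3/2 (N(C) = (½)*(-3) = -3/2)
j(R, o) = -45 + 9*R - 9*o*(-4 + R) (j(R, o) = -45 + 9*(R - ((0 + R) - 4)*o) = -45 + 9*(R - (R - 4)*o) = -45 + 9*(R - (-4 + R)*o) = -45 + 9*(R - o*(-4 + R)) = -45 + (9*R - 9*o*(-4 + R)) = -45 + 9*R - 9*o*(-4 + R))
y = 22 (y = (44 + 0)/2 = (½)*44 = 22)
j(3, 5)*y = (-45 + 9*3 + 36*5 - 9*3*5)*22 = (-45 + 27 + 180 - 135)*22 = 27*22 = 594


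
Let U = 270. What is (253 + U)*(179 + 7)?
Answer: 97278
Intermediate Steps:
(253 + U)*(179 + 7) = (253 + 270)*(179 + 7) = 523*186 = 97278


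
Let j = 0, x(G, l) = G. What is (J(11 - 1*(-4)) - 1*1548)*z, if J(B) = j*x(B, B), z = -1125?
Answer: 1741500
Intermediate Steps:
J(B) = 0 (J(B) = 0*B = 0)
(J(11 - 1*(-4)) - 1*1548)*z = (0 - 1*1548)*(-1125) = (0 - 1548)*(-1125) = -1548*(-1125) = 1741500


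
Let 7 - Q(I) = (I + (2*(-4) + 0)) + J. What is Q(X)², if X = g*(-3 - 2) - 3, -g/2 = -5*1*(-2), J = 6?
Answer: 7744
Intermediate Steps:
g = -20 (g = -2*(-5*1)*(-2) = -(-10)*(-2) = -2*10 = -20)
X = 97 (X = -20*(-3 - 2) - 3 = -20*(-5) - 3 = 100 - 3 = 97)
Q(I) = 9 - I (Q(I) = 7 - ((I + (2*(-4) + 0)) + 6) = 7 - ((I + (-8 + 0)) + 6) = 7 - ((I - 8) + 6) = 7 - ((-8 + I) + 6) = 7 - (-2 + I) = 7 + (2 - I) = 9 - I)
Q(X)² = (9 - 1*97)² = (9 - 97)² = (-88)² = 7744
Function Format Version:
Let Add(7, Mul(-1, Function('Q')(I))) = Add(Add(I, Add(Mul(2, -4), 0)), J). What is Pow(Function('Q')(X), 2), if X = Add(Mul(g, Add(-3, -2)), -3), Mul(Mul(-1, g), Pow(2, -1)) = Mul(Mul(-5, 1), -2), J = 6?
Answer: 7744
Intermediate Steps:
g = -20 (g = Mul(-2, Mul(Mul(-5, 1), -2)) = Mul(-2, Mul(-5, -2)) = Mul(-2, 10) = -20)
X = 97 (X = Add(Mul(-20, Add(-3, -2)), -3) = Add(Mul(-20, -5), -3) = Add(100, -3) = 97)
Function('Q')(I) = Add(9, Mul(-1, I)) (Function('Q')(I) = Add(7, Mul(-1, Add(Add(I, Add(Mul(2, -4), 0)), 6))) = Add(7, Mul(-1, Add(Add(I, Add(-8, 0)), 6))) = Add(7, Mul(-1, Add(Add(I, -8), 6))) = Add(7, Mul(-1, Add(Add(-8, I), 6))) = Add(7, Mul(-1, Add(-2, I))) = Add(7, Add(2, Mul(-1, I))) = Add(9, Mul(-1, I)))
Pow(Function('Q')(X), 2) = Pow(Add(9, Mul(-1, 97)), 2) = Pow(Add(9, -97), 2) = Pow(-88, 2) = 7744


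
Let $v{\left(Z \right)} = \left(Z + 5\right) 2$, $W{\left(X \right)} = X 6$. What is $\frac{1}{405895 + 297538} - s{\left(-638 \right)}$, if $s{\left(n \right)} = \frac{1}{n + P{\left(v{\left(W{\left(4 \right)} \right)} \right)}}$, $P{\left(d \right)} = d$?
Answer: $\frac{704013}{407991140} \approx 0.0017256$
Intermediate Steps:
$W{\left(X \right)} = 6 X$
$v{\left(Z \right)} = 10 + 2 Z$ ($v{\left(Z \right)} = \left(5 + Z\right) 2 = 10 + 2 Z$)
$s{\left(n \right)} = \frac{1}{58 + n}$ ($s{\left(n \right)} = \frac{1}{n + \left(10 + 2 \cdot 6 \cdot 4\right)} = \frac{1}{n + \left(10 + 2 \cdot 24\right)} = \frac{1}{n + \left(10 + 48\right)} = \frac{1}{n + 58} = \frac{1}{58 + n}$)
$\frac{1}{405895 + 297538} - s{\left(-638 \right)} = \frac{1}{405895 + 297538} - \frac{1}{58 - 638} = \frac{1}{703433} - \frac{1}{-580} = \frac{1}{703433} - - \frac{1}{580} = \frac{1}{703433} + \frac{1}{580} = \frac{704013}{407991140}$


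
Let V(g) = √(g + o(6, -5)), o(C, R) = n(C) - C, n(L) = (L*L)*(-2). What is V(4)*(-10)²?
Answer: 100*I*√74 ≈ 860.23*I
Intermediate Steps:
n(L) = -2*L² (n(L) = L²*(-2) = -2*L²)
o(C, R) = -C - 2*C² (o(C, R) = -2*C² - C = -C - 2*C²)
V(g) = √(-78 + g) (V(g) = √(g + 6*(-1 - 2*6)) = √(g + 6*(-1 - 12)) = √(g + 6*(-13)) = √(g - 78) = √(-78 + g))
V(4)*(-10)² = √(-78 + 4)*(-10)² = √(-74)*100 = (I*√74)*100 = 100*I*√74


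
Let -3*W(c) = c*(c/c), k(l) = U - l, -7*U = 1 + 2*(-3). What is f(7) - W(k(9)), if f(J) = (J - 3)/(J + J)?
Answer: -52/21 ≈ -2.4762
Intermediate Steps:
U = 5/7 (U = -(1 + 2*(-3))/7 = -(1 - 6)/7 = -⅐*(-5) = 5/7 ≈ 0.71429)
k(l) = 5/7 - l
W(c) = -c/3 (W(c) = -c*c/c/3 = -c/3)
f(J) = (-3 + J)/(2*J) (f(J) = (-3 + J)/((2*J)) = (-3 + J)*(1/(2*J)) = (-3 + J)/(2*J))
f(7) - W(k(9)) = (½)*(-3 + 7)/7 - (-1)*(5/7 - 1*9)/3 = (½)*(⅐)*4 - (-1)*(5/7 - 9)/3 = 2/7 - (-1)*(-58)/(3*7) = 2/7 - 1*58/21 = 2/7 - 58/21 = -52/21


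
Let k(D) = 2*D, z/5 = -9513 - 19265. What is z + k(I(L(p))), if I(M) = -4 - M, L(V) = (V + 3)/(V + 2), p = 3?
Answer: -719502/5 ≈ -1.4390e+5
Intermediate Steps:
L(V) = (3 + V)/(2 + V)
z = -143890 (z = 5*(-9513 - 19265) = 5*(-28778) = -143890)
z + k(I(L(p))) = -143890 + 2*(-4 - (3 + 3)/(2 + 3)) = -143890 + 2*(-4 - 6/5) = -143890 + 2*(-26/5) = -143890 - 52/5 = -719502/5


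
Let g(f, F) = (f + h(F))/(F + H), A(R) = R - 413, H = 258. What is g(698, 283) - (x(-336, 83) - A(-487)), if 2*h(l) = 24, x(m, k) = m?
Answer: -304414/541 ≈ -562.69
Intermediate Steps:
h(l) = 12 (h(l) = (½)*24 = 12)
A(R) = -413 + R
g(f, F) = (12 + f)/(258 + F) (g(f, F) = (f + 12)/(F + 258) = (12 + f)/(258 + F))
g(698, 283) - (x(-336, 83) - A(-487)) = (12 + 698)/(258 + 283) - (-336 - (-413 - 487)) = 710/541 - (-336 - 1*(-900)) = (1/541)*710 - (-336 + 900) = 710/541 - 1*564 = 710/541 - 564 = -304414/541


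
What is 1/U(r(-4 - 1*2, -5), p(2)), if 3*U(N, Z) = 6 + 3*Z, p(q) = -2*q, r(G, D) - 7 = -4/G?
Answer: -½ ≈ -0.50000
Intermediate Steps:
r(G, D) = 7 - 4/G
U(N, Z) = 2 + Z (U(N, Z) = (6 + 3*Z)/3 = 2 + Z)
1/U(r(-4 - 1*2, -5), p(2)) = 1/(2 - 2*2) = 1/(2 - 4) = 1/(-2) = -½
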